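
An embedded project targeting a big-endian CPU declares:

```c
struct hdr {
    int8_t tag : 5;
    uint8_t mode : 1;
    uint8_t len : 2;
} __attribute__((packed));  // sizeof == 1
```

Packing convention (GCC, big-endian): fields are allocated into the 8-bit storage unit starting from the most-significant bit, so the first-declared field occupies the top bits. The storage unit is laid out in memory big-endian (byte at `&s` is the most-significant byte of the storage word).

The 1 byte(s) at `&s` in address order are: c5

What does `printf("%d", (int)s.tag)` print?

-8

[0]=0xc5 (big-endian) → word 0xc5
tag:5 @ bit 3 → (0xc5>>3)&0x1f = 0x18  ←
mode:1 @ bit 2 → (0xc5>>2)&0x1 = 0x1
len:2 @ bit 0 → (0xc5>>0)&0x3 = 0x1
tag signed 5b, MSB=1: 24 - 32 = -8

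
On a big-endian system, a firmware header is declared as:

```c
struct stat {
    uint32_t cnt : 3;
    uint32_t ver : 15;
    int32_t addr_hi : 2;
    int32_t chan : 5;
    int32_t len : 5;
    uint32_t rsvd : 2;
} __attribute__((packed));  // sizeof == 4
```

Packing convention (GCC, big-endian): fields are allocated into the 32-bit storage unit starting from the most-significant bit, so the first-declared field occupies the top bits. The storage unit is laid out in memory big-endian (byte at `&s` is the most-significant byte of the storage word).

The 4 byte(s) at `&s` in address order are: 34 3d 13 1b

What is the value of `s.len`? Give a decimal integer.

6

[0]=0x34 [1]=0x3d [2]=0x13 [3]=0x1b (big-endian) → word 0x343d131b
cnt:3 @ bit 29 → (0x343d131b>>29)&0x7 = 0x1
ver:15 @ bit 14 → (0x343d131b>>14)&0x7fff = 0x50f4
addr_hi:2 @ bit 12 → (0x343d131b>>12)&0x3 = 0x1
chan:5 @ bit 7 → (0x343d131b>>7)&0x1f = 0x6
len:5 @ bit 2 → (0x343d131b>>2)&0x1f = 0x6  ←
rsvd:2 @ bit 0 → (0x343d131b>>0)&0x3 = 0x3
len signed 5b, MSB=0: value = 6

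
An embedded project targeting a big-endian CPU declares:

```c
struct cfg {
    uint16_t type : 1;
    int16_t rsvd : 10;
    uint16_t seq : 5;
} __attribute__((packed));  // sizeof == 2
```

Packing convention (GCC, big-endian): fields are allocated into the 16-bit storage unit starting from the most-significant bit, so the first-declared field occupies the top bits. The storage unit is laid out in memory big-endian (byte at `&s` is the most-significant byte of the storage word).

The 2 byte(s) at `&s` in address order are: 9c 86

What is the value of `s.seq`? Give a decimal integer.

6

[0]=0x9c [1]=0x86 (big-endian) → word 0x9c86
type:1 @ bit 15 → (0x9c86>>15)&0x1 = 0x1
rsvd:10 @ bit 5 → (0x9c86>>5)&0x3ff = 0xe4
seq:5 @ bit 0 → (0x9c86>>0)&0x1f = 0x6  ←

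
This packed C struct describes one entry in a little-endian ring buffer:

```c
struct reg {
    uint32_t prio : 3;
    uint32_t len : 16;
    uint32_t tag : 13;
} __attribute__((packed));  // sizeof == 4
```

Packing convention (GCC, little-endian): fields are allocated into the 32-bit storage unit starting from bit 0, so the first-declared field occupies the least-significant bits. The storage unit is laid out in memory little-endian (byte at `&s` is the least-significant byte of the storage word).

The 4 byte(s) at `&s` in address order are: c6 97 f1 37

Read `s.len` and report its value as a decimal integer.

13048

[0]=0xc6 [1]=0x97 [2]=0xf1 [3]=0x37 (little-endian) → word 0x37f197c6
prio:3 @ bit 0 → (0x37f197c6>>0)&0x7 = 0x6
len:16 @ bit 3 → (0x37f197c6>>3)&0xffff = 0x32f8  ←
tag:13 @ bit 19 → (0x37f197c6>>19)&0x1fff = 0x6fe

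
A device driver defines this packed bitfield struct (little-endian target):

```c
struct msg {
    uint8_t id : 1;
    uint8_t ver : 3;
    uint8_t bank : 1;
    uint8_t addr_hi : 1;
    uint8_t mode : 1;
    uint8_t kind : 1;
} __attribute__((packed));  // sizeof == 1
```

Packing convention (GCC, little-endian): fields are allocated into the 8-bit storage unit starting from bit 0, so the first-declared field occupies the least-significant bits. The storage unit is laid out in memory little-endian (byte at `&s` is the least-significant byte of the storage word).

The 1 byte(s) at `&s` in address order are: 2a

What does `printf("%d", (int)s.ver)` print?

5

[0]=0x2a (little-endian) → word 0x2a
id [0+:1] = (word>>0) & 0x1 = 0
ver [1+:3] = (word>>1) & 0x7 = 5  ←
bank [4+:1] = (word>>4) & 0x1 = 0
addr_hi [5+:1] = (word>>5) & 0x1 = 1
mode [6+:1] = (word>>6) & 0x1 = 0
kind [7+:1] = (word>>7) & 0x1 = 0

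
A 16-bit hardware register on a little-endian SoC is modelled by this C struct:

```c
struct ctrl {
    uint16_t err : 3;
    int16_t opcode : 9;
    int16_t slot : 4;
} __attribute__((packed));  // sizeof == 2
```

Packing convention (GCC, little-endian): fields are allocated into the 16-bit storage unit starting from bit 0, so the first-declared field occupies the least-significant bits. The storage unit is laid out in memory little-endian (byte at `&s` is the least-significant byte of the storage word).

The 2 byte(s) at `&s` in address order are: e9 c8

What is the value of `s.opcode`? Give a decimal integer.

-227

[0]=0xe9 [1]=0xc8 (little-endian) → word 0xc8e9
err:3 @ bit 0 → (0xc8e9>>0)&0x7 = 0x1
opcode:9 @ bit 3 → (0xc8e9>>3)&0x1ff = 0x11d  ←
slot:4 @ bit 12 → (0xc8e9>>12)&0xf = 0xc
opcode signed 9b, MSB=1: 285 - 512 = -227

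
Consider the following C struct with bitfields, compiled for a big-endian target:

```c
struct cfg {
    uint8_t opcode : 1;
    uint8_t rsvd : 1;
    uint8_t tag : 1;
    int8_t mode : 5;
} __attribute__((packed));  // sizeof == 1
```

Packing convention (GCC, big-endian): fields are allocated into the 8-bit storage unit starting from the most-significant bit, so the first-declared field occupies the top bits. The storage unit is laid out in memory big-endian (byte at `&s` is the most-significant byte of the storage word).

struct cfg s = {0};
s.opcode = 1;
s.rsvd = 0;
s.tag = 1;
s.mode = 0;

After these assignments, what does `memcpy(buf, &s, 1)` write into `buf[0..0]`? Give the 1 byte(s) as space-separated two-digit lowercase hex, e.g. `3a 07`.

[7+:1] opcode=1 & 0x1 = 0x1; word=0x80
[6+:1] rsvd=0 & 0x1 = 0x0; word=0x80
[5+:1] tag=1 & 0x1 = 0x1; word=0xa0
[0+:5] mode=0 & 0x1f = 0x0; word=0xa0
word = 0xa0 → big-endian bytes:
  [0]=0xa0

a0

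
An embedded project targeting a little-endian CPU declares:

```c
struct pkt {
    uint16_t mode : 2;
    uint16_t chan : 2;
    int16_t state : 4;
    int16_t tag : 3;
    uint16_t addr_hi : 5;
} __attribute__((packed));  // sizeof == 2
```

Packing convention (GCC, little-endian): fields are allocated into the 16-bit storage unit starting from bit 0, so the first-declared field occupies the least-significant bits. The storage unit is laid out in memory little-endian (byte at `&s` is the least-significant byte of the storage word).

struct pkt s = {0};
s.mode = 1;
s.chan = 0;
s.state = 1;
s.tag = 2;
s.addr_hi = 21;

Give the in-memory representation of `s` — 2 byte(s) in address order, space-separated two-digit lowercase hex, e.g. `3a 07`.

[0+:2] mode=1 & 0x3 = 0x1; word=0x0001
[2+:2] chan=0 & 0x3 = 0x0; word=0x0001
[4+:4] state=1 & 0xf = 0x1; word=0x0011
[8+:3] tag=2 & 0x7 = 0x2; word=0x0211
[11+:5] addr_hi=21 & 0x1f = 0x15; word=0xaa11
word = 0xaa11 → little-endian bytes:
  [0]=0x11  [1]=0xaa

11 aa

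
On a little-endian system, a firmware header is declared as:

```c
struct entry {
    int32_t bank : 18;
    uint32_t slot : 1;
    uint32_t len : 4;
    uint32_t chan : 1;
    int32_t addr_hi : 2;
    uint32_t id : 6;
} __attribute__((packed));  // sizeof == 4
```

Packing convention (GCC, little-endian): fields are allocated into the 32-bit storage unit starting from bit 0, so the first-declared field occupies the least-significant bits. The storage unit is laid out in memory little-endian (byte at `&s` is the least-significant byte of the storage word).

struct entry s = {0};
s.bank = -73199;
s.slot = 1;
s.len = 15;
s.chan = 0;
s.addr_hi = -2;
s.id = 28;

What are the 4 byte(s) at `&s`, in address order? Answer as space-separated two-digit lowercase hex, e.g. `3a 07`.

11 e2 7e 72

bank:18 = -73199 → 0x2e211 << 0 → word 0x0002e211
slot:1 = 1 → 0x1 << 18 → word 0x0006e211
len:4 = 15 → 0xf << 19 → word 0x007ee211
chan:1 = 0 → 0x0 << 23 → word 0x007ee211
addr_hi:2 = -2 → 0x2 << 24 → word 0x027ee211
id:6 = 28 → 0x1c << 26 → word 0x727ee211
word = 0x727ee211 → little-endian bytes:
  [0]=0x11  [1]=0xe2  [2]=0x7e  [3]=0x72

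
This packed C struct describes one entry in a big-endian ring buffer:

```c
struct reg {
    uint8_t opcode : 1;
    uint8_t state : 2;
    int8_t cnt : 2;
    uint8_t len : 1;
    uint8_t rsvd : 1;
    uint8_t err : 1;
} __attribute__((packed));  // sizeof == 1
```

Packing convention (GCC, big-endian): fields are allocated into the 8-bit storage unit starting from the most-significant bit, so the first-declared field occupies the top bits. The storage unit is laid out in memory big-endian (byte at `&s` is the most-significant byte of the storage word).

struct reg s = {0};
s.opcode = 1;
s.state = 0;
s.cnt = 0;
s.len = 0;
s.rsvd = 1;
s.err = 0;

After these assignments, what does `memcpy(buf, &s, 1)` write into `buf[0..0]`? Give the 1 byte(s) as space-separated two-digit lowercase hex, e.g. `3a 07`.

opcode (1b) val=1 bits=0x1 at bit 7: 0x80
state (2b) val=0 bits=0x0 at bit 5: 0x80
cnt (2b) val=0 bits=0x0 at bit 3: 0x80
len (1b) val=0 bits=0x0 at bit 2: 0x80
rsvd (1b) val=1 bits=0x1 at bit 1: 0x82
err (1b) val=0 bits=0x0 at bit 0: 0x82
word = 0x82 → big-endian bytes:
  [0]=0x82

82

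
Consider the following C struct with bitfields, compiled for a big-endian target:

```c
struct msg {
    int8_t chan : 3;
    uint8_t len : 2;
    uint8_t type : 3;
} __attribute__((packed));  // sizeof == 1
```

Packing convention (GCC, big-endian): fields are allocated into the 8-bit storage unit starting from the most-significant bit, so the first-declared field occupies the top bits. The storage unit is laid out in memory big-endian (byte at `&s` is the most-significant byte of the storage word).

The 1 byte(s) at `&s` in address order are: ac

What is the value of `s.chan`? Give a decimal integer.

[0]=0xac (big-endian) → word 0xac
chan [5+:3] = (word>>5) & 0x7 = 5  ←
len [3+:2] = (word>>3) & 0x3 = 1
type [0+:3] = (word>>0) & 0x7 = 4
chan signed 3b, MSB=1: 5 - 8 = -3

-3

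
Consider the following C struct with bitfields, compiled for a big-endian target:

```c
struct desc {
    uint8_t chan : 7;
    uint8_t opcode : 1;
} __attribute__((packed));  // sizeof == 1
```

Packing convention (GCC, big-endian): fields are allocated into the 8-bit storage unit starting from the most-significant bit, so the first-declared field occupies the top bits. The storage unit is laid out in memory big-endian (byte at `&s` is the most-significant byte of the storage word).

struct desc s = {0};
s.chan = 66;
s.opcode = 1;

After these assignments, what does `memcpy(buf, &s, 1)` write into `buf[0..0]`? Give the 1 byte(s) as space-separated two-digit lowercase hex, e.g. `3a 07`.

85

[1+:7] chan=66 & 0x7f = 0x42; word=0x84
[0+:1] opcode=1 & 0x1 = 0x1; word=0x85
word = 0x85 → big-endian bytes:
  [0]=0x85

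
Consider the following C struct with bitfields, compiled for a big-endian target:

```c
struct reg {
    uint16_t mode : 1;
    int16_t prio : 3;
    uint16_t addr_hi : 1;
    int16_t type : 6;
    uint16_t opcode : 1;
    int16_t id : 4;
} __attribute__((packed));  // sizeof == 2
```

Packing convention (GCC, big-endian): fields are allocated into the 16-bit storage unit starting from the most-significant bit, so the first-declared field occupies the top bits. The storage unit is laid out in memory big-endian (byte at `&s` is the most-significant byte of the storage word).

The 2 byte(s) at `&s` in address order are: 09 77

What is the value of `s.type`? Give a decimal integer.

[0]=0x09 [1]=0x77 (big-endian) → word 0x0977
mode [15+:1] = (word>>15) & 0x1 = 0
prio [12+:3] = (word>>12) & 0x7 = 0
addr_hi [11+:1] = (word>>11) & 0x1 = 1
type [5+:6] = (word>>5) & 0x3f = 11  ←
opcode [4+:1] = (word>>4) & 0x1 = 1
id [0+:4] = (word>>0) & 0xf = 7
type signed 6b, MSB=0: value = 11

11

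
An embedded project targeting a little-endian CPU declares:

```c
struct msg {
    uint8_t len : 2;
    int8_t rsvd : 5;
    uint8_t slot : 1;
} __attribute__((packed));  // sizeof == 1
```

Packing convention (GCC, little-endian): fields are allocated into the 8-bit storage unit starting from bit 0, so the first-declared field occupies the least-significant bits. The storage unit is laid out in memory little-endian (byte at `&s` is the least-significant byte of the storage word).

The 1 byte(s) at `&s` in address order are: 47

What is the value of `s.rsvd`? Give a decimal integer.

-15

[0]=0x47 (little-endian) → word 0x47
len [0+:2] = (word>>0) & 0x3 = 3
rsvd [2+:5] = (word>>2) & 0x1f = 17  ←
slot [7+:1] = (word>>7) & 0x1 = 0
rsvd signed 5b, MSB=1: 17 - 32 = -15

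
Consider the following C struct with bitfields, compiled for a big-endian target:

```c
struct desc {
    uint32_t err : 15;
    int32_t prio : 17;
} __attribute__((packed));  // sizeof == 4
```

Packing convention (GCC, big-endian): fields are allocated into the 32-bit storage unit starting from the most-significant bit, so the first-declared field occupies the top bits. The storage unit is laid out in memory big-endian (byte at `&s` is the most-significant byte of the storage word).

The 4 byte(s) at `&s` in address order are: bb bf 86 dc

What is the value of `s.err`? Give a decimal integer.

[0]=0xbb [1]=0xbf [2]=0x86 [3]=0xdc (big-endian) → word 0xbbbf86dc
err:15 @ bit 17 → (0xbbbf86dc>>17)&0x7fff = 0x5ddf  ←
prio:17 @ bit 0 → (0xbbbf86dc>>0)&0x1ffff = 0x186dc

24031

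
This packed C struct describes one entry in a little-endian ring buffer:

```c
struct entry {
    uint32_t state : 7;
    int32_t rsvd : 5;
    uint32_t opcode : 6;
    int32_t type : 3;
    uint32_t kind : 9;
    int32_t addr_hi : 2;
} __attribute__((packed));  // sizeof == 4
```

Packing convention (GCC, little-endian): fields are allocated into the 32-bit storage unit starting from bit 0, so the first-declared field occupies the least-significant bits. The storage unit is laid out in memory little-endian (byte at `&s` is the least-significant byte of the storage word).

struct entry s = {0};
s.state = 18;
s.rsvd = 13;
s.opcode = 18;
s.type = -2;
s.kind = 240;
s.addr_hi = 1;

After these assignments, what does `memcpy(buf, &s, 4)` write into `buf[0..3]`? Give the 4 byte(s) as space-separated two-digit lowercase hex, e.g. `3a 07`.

92 26 19 5e

state (7b) val=18 bits=0x12 at bit 0: 0x00000012
rsvd (5b) val=13 bits=0xd at bit 7: 0x00000692
opcode (6b) val=18 bits=0x12 at bit 12: 0x00012692
type (3b) val=-2 bits=0x6 at bit 18: 0x00192692
kind (9b) val=240 bits=0xf0 at bit 21: 0x1e192692
addr_hi (2b) val=1 bits=0x1 at bit 30: 0x5e192692
word = 0x5e192692 → little-endian bytes:
  [0]=0x92  [1]=0x26  [2]=0x19  [3]=0x5e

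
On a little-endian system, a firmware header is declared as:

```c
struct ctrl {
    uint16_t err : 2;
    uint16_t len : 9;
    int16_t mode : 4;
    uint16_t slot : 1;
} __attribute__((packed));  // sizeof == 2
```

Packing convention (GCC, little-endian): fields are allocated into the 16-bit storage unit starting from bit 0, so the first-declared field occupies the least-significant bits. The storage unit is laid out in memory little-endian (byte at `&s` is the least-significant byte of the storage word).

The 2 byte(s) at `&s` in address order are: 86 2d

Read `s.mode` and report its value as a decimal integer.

[0]=0x86 [1]=0x2d (little-endian) → word 0x2d86
err [0+:2] = (word>>0) & 0x3 = 2
len [2+:9] = (word>>2) & 0x1ff = 353
mode [11+:4] = (word>>11) & 0xf = 5  ←
slot [15+:1] = (word>>15) & 0x1 = 0
mode signed 4b, MSB=0: value = 5

5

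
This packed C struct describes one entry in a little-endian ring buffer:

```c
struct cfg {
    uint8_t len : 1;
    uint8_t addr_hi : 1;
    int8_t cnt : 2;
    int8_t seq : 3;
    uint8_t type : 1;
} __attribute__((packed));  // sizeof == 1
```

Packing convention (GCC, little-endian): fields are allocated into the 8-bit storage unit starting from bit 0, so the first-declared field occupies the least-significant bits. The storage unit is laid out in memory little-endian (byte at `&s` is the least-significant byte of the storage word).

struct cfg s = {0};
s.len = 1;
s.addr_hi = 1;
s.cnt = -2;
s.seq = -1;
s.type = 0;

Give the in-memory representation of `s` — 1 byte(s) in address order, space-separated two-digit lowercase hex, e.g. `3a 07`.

len (1b) val=1 bits=0x1 at bit 0: 0x01
addr_hi (1b) val=1 bits=0x1 at bit 1: 0x03
cnt (2b) val=-2 bits=0x2 at bit 2: 0x0b
seq (3b) val=-1 bits=0x7 at bit 4: 0x7b
type (1b) val=0 bits=0x0 at bit 7: 0x7b
word = 0x7b → little-endian bytes:
  [0]=0x7b

7b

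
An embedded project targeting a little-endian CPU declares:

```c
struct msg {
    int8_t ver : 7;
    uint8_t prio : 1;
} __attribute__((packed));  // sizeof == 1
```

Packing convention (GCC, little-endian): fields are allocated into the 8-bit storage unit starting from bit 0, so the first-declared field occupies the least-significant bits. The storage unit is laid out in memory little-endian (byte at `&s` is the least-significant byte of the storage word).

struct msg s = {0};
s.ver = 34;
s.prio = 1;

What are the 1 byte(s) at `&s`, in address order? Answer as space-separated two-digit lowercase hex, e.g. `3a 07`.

ver:7 = 34 → 0x22 << 0 → word 0x22
prio:1 = 1 → 0x1 << 7 → word 0xa2
word = 0xa2 → little-endian bytes:
  [0]=0xa2

a2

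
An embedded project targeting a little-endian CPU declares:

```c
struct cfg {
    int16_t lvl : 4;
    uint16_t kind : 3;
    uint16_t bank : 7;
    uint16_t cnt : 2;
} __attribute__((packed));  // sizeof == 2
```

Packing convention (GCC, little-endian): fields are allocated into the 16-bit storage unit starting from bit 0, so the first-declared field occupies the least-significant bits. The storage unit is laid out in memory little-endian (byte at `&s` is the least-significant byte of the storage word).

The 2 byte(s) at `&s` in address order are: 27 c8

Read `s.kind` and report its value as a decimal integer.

[0]=0x27 [1]=0xc8 (little-endian) → word 0xc827
lvl [0+:4] = (word>>0) & 0xf = 7
kind [4+:3] = (word>>4) & 0x7 = 2  ←
bank [7+:7] = (word>>7) & 0x7f = 16
cnt [14+:2] = (word>>14) & 0x3 = 3

2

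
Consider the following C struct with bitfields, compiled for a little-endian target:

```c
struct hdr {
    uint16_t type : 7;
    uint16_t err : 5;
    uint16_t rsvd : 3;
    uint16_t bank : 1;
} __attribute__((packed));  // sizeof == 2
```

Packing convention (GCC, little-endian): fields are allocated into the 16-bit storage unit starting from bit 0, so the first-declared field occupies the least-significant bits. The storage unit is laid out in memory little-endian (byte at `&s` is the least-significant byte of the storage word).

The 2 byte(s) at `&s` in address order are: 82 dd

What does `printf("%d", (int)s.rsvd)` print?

5

[0]=0x82 [1]=0xdd (little-endian) → word 0xdd82
type [0+:7] = (word>>0) & 0x7f = 2
err [7+:5] = (word>>7) & 0x1f = 27
rsvd [12+:3] = (word>>12) & 0x7 = 5  ←
bank [15+:1] = (word>>15) & 0x1 = 1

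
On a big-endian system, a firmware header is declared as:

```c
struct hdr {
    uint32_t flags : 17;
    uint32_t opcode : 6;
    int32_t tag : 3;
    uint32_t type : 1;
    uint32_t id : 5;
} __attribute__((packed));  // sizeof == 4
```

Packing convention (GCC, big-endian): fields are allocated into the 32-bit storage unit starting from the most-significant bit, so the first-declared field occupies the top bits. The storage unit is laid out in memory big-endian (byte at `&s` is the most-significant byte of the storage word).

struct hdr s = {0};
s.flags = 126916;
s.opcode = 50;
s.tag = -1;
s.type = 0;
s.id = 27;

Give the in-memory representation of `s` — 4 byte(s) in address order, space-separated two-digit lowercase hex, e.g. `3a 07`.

f7 e2 65 db

flags:17 = 126916 → 0x1efc4 << 15 → word 0xf7e20000
opcode:6 = 50 → 0x32 << 9 → word 0xf7e26400
tag:3 = -1 → 0x7 << 6 → word 0xf7e265c0
type:1 = 0 → 0x0 << 5 → word 0xf7e265c0
id:5 = 27 → 0x1b << 0 → word 0xf7e265db
word = 0xf7e265db → big-endian bytes:
  [0]=0xf7  [1]=0xe2  [2]=0x65  [3]=0xdb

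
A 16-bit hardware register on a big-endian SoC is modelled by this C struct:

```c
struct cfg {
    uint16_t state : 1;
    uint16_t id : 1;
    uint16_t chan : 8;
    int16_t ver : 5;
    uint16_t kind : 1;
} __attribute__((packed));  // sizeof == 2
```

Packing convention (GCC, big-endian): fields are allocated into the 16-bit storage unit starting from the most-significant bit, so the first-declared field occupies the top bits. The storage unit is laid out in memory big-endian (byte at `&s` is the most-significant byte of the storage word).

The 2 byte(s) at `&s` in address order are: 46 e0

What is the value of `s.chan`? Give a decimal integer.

[0]=0x46 [1]=0xe0 (big-endian) → word 0x46e0
state:1 @ bit 15 → (0x46e0>>15)&0x1 = 0x0
id:1 @ bit 14 → (0x46e0>>14)&0x1 = 0x1
chan:8 @ bit 6 → (0x46e0>>6)&0xff = 0x1b  ←
ver:5 @ bit 1 → (0x46e0>>1)&0x1f = 0x10
kind:1 @ bit 0 → (0x46e0>>0)&0x1 = 0x0

27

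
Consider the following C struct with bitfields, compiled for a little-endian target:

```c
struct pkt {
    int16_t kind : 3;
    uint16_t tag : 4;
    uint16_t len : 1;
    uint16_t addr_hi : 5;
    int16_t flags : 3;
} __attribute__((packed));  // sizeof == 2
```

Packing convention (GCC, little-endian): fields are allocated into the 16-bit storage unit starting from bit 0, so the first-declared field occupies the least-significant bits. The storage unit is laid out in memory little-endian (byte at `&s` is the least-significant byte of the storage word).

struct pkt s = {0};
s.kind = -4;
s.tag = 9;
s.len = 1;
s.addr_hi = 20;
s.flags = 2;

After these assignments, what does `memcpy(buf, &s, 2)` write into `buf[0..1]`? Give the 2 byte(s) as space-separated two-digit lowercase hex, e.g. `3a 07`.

cc 54

kind:3 = -4 → 0x4 << 0 → word 0x0004
tag:4 = 9 → 0x9 << 3 → word 0x004c
len:1 = 1 → 0x1 << 7 → word 0x00cc
addr_hi:5 = 20 → 0x14 << 8 → word 0x14cc
flags:3 = 2 → 0x2 << 13 → word 0x54cc
word = 0x54cc → little-endian bytes:
  [0]=0xcc  [1]=0x54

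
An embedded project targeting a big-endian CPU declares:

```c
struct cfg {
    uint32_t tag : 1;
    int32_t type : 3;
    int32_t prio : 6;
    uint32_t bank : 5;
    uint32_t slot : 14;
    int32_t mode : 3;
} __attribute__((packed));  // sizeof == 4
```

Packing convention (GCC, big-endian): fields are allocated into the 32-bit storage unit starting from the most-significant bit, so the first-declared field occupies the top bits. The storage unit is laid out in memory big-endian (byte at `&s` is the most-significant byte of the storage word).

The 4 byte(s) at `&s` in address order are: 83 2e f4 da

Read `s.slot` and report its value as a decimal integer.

[0]=0x83 [1]=0x2e [2]=0xf4 [3]=0xda (big-endian) → word 0x832ef4da
tag [31+:1] = (word>>31) & 0x1 = 1
type [28+:3] = (word>>28) & 0x7 = 0
prio [22+:6] = (word>>22) & 0x3f = 12
bank [17+:5] = (word>>17) & 0x1f = 23
slot [3+:14] = (word>>3) & 0x3fff = 7835  ←
mode [0+:3] = (word>>0) & 0x7 = 2

7835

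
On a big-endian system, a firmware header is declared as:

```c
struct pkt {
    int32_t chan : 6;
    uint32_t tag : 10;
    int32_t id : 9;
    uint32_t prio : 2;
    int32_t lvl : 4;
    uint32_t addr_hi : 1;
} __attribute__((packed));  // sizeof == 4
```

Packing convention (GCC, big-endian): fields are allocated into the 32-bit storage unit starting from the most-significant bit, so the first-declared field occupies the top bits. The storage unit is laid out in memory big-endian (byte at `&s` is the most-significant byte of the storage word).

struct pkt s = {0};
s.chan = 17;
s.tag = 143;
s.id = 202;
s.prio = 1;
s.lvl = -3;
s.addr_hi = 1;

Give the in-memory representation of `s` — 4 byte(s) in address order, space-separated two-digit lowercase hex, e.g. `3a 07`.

44 8f 65 3b

[26+:6] chan=17 & 0x3f = 0x11; word=0x44000000
[16+:10] tag=143 & 0x3ff = 0x8f; word=0x448f0000
[7+:9] id=202 & 0x1ff = 0xca; word=0x448f6500
[5+:2] prio=1 & 0x3 = 0x1; word=0x448f6520
[1+:4] lvl=-3 & 0xf = 0xd; word=0x448f653a
[0+:1] addr_hi=1 & 0x1 = 0x1; word=0x448f653b
word = 0x448f653b → big-endian bytes:
  [0]=0x44  [1]=0x8f  [2]=0x65  [3]=0x3b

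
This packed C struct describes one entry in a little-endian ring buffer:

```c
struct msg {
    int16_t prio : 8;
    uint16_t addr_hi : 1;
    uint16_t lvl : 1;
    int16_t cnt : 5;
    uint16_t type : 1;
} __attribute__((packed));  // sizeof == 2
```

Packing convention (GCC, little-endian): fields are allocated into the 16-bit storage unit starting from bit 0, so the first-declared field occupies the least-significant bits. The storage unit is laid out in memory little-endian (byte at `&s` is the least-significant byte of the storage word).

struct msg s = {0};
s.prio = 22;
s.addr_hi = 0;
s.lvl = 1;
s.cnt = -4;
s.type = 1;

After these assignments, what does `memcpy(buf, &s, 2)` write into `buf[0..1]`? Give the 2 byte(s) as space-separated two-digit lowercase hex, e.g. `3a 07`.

16 f2

[0+:8] prio=22 & 0xff = 0x16; word=0x0016
[8+:1] addr_hi=0 & 0x1 = 0x0; word=0x0016
[9+:1] lvl=1 & 0x1 = 0x1; word=0x0216
[10+:5] cnt=-4 & 0x1f = 0x1c; word=0x7216
[15+:1] type=1 & 0x1 = 0x1; word=0xf216
word = 0xf216 → little-endian bytes:
  [0]=0x16  [1]=0xf2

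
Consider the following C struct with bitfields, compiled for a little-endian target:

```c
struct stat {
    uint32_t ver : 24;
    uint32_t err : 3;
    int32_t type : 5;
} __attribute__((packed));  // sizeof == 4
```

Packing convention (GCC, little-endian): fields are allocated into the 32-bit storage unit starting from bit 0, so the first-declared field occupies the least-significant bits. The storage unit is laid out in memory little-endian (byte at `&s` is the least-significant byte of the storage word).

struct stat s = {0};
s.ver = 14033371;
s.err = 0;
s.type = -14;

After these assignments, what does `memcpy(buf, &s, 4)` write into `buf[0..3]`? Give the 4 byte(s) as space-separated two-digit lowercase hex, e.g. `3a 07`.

ver:24 = 14033371 → 0xd621db << 0 → word 0x00d621db
err:3 = 0 → 0x0 << 24 → word 0x00d621db
type:5 = -14 → 0x12 << 27 → word 0x90d621db
word = 0x90d621db → little-endian bytes:
  [0]=0xdb  [1]=0x21  [2]=0xd6  [3]=0x90

db 21 d6 90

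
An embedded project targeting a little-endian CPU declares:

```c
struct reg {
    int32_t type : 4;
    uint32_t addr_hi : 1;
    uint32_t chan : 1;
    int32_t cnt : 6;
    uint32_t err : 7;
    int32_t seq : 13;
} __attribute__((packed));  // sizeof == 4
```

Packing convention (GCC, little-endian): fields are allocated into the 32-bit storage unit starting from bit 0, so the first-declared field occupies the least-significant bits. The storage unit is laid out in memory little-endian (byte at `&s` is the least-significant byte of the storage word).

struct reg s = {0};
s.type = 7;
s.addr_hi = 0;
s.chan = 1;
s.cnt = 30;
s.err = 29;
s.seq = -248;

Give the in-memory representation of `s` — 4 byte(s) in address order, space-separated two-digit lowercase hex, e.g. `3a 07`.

[0+:4] type=7 & 0xf = 0x7; word=0x00000007
[4+:1] addr_hi=0 & 0x1 = 0x0; word=0x00000007
[5+:1] chan=1 & 0x1 = 0x1; word=0x00000027
[6+:6] cnt=30 & 0x3f = 0x1e; word=0x000007a7
[12+:7] err=29 & 0x7f = 0x1d; word=0x0001d7a7
[19+:13] seq=-248 & 0x1fff = 0x1f08; word=0xf841d7a7
word = 0xf841d7a7 → little-endian bytes:
  [0]=0xa7  [1]=0xd7  [2]=0x41  [3]=0xf8

a7 d7 41 f8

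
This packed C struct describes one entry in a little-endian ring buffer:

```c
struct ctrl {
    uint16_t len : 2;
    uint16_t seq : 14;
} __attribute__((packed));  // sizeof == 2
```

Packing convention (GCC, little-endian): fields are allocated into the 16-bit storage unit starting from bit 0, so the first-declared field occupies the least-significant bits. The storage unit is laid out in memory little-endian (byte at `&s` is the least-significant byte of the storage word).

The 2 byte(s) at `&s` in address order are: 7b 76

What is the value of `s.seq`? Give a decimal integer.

[0]=0x7b [1]=0x76 (little-endian) → word 0x767b
len:2 @ bit 0 → (0x767b>>0)&0x3 = 0x3
seq:14 @ bit 2 → (0x767b>>2)&0x3fff = 0x1d9e  ←

7582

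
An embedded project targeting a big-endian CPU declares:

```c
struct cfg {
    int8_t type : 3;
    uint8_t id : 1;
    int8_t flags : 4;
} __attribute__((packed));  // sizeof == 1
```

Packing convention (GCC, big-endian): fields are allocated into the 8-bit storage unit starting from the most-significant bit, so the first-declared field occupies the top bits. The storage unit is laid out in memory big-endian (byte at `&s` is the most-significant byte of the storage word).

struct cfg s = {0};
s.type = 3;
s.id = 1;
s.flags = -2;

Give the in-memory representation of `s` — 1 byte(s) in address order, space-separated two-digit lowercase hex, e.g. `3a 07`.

[5+:3] type=3 & 0x7 = 0x3; word=0x60
[4+:1] id=1 & 0x1 = 0x1; word=0x70
[0+:4] flags=-2 & 0xf = 0xe; word=0x7e
word = 0x7e → big-endian bytes:
  [0]=0x7e

7e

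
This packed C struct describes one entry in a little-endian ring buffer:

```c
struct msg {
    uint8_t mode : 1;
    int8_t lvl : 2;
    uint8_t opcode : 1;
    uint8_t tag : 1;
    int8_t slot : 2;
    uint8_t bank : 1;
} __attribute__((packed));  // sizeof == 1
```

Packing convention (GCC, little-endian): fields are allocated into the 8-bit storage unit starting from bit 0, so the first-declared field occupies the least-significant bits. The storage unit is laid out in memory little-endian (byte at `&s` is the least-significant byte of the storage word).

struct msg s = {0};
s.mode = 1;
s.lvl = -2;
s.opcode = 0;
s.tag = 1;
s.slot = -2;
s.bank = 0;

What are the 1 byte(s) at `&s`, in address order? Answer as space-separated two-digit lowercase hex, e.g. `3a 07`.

55

mode (1b) val=1 bits=0x1 at bit 0: 0x01
lvl (2b) val=-2 bits=0x2 at bit 1: 0x05
opcode (1b) val=0 bits=0x0 at bit 3: 0x05
tag (1b) val=1 bits=0x1 at bit 4: 0x15
slot (2b) val=-2 bits=0x2 at bit 5: 0x55
bank (1b) val=0 bits=0x0 at bit 7: 0x55
word = 0x55 → little-endian bytes:
  [0]=0x55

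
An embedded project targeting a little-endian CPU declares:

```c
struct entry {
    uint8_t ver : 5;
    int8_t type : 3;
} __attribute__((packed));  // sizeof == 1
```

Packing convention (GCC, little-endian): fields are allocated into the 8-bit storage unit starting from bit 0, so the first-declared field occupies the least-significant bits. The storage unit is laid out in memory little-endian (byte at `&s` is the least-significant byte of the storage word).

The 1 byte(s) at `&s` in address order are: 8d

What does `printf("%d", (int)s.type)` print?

[0]=0x8d (little-endian) → word 0x8d
ver:5 @ bit 0 → (0x8d>>0)&0x1f = 0xd
type:3 @ bit 5 → (0x8d>>5)&0x7 = 0x4  ←
type signed 3b, MSB=1: 4 - 8 = -4

-4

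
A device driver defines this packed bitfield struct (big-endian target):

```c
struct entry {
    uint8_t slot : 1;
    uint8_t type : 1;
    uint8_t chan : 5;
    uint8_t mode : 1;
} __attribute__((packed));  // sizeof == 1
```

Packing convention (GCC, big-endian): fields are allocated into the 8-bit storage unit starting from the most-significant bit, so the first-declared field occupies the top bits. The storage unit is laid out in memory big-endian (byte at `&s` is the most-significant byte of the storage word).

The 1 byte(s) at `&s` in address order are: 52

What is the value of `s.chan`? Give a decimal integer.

9

[0]=0x52 (big-endian) → word 0x52
slot:1 @ bit 7 → (0x52>>7)&0x1 = 0x0
type:1 @ bit 6 → (0x52>>6)&0x1 = 0x1
chan:5 @ bit 1 → (0x52>>1)&0x1f = 0x9  ←
mode:1 @ bit 0 → (0x52>>0)&0x1 = 0x0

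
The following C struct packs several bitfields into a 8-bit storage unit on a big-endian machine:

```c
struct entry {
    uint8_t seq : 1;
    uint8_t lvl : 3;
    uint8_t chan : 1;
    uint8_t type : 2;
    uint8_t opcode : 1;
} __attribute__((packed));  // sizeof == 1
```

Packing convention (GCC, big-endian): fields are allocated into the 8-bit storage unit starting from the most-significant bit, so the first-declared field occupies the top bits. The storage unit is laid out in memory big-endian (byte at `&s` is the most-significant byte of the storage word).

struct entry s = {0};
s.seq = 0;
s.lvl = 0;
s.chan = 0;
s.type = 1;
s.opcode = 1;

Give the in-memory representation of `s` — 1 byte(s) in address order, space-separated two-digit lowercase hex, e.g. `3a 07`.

03

seq (1b) val=0 bits=0x0 at bit 7: 0x00
lvl (3b) val=0 bits=0x0 at bit 4: 0x00
chan (1b) val=0 bits=0x0 at bit 3: 0x00
type (2b) val=1 bits=0x1 at bit 1: 0x02
opcode (1b) val=1 bits=0x1 at bit 0: 0x03
word = 0x03 → big-endian bytes:
  [0]=0x03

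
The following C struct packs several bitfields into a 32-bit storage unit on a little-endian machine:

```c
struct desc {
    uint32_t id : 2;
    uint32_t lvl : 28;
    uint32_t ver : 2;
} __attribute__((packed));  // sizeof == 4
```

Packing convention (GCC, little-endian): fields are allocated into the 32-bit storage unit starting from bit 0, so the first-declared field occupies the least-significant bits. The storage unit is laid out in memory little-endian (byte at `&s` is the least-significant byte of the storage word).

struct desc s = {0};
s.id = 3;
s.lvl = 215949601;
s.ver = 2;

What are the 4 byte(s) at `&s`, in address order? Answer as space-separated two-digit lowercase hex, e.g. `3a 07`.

[0+:2] id=3 & 0x3 = 0x3; word=0x00000003
[2+:28] lvl=215949601 & 0xfffffff = 0xcdf2121; word=0x337c8487
[30+:2] ver=2 & 0x3 = 0x2; word=0xb37c8487
word = 0xb37c8487 → little-endian bytes:
  [0]=0x87  [1]=0x84  [2]=0x7c  [3]=0xb3

87 84 7c b3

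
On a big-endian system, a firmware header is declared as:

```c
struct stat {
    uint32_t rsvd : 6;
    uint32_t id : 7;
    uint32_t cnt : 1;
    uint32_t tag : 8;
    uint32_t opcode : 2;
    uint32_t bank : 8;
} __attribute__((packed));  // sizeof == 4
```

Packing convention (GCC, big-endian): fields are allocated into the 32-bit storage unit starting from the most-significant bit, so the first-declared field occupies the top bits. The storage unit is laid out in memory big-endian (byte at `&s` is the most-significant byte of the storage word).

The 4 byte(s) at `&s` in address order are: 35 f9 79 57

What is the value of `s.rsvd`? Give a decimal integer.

13

[0]=0x35 [1]=0xf9 [2]=0x79 [3]=0x57 (big-endian) → word 0x35f97957
rsvd [26+:6] = (word>>26) & 0x3f = 13  ←
id [19+:7] = (word>>19) & 0x7f = 63
cnt [18+:1] = (word>>18) & 0x1 = 0
tag [10+:8] = (word>>10) & 0xff = 94
opcode [8+:2] = (word>>8) & 0x3 = 1
bank [0+:8] = (word>>0) & 0xff = 87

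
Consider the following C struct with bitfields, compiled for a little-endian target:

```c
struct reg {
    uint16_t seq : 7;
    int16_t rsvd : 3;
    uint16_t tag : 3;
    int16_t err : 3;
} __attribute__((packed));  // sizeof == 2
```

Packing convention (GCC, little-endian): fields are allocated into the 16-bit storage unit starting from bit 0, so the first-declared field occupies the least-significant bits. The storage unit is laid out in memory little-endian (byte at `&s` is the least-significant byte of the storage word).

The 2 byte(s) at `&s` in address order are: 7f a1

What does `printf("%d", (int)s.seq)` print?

127

[0]=0x7f [1]=0xa1 (little-endian) → word 0xa17f
seq:7 @ bit 0 → (0xa17f>>0)&0x7f = 0x7f  ←
rsvd:3 @ bit 7 → (0xa17f>>7)&0x7 = 0x2
tag:3 @ bit 10 → (0xa17f>>10)&0x7 = 0x0
err:3 @ bit 13 → (0xa17f>>13)&0x7 = 0x5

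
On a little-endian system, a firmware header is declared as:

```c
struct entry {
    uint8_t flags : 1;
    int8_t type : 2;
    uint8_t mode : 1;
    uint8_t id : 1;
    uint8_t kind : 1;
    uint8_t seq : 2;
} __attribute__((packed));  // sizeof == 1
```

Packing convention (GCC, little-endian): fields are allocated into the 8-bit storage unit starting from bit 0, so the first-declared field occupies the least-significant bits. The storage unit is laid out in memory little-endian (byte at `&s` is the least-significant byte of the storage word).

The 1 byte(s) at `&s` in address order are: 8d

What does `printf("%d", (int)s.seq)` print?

[0]=0x8d (little-endian) → word 0x8d
flags [0+:1] = (word>>0) & 0x1 = 1
type [1+:2] = (word>>1) & 0x3 = 2
mode [3+:1] = (word>>3) & 0x1 = 1
id [4+:1] = (word>>4) & 0x1 = 0
kind [5+:1] = (word>>5) & 0x1 = 0
seq [6+:2] = (word>>6) & 0x3 = 2  ←

2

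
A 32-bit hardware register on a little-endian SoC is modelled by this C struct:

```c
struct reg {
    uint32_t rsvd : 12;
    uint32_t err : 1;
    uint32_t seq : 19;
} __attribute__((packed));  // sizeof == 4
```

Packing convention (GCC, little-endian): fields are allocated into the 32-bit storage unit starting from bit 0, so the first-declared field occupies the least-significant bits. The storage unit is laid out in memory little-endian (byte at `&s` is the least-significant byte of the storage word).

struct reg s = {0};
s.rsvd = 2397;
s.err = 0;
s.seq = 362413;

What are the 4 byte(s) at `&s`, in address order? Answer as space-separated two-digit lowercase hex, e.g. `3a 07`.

rsvd (12b) val=2397 bits=0x95d at bit 0: 0x0000095d
err (1b) val=0 bits=0x0 at bit 12: 0x0000095d
seq (19b) val=362413 bits=0x587ad at bit 13: 0xb0f5a95d
word = 0xb0f5a95d → little-endian bytes:
  [0]=0x5d  [1]=0xa9  [2]=0xf5  [3]=0xb0

5d a9 f5 b0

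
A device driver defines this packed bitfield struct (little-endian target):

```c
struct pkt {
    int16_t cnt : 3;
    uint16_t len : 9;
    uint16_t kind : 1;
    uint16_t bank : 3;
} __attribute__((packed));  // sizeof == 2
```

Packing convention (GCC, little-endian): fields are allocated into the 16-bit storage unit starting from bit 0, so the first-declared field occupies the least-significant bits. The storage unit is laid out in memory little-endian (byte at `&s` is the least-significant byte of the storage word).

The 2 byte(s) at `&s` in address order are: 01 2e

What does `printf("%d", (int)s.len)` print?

448

[0]=0x01 [1]=0x2e (little-endian) → word 0x2e01
cnt [0+:3] = (word>>0) & 0x7 = 1
len [3+:9] = (word>>3) & 0x1ff = 448  ←
kind [12+:1] = (word>>12) & 0x1 = 0
bank [13+:3] = (word>>13) & 0x7 = 1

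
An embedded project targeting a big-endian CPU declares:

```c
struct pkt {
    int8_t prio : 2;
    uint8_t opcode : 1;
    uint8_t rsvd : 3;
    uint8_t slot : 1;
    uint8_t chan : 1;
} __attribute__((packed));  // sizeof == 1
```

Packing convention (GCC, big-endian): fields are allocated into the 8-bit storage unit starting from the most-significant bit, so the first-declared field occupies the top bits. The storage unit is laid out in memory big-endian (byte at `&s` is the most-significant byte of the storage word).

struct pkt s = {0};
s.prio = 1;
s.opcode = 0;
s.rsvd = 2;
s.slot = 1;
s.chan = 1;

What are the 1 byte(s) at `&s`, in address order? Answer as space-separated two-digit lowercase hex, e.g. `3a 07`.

4b

[6+:2] prio=1 & 0x3 = 0x1; word=0x40
[5+:1] opcode=0 & 0x1 = 0x0; word=0x40
[2+:3] rsvd=2 & 0x7 = 0x2; word=0x48
[1+:1] slot=1 & 0x1 = 0x1; word=0x4a
[0+:1] chan=1 & 0x1 = 0x1; word=0x4b
word = 0x4b → big-endian bytes:
  [0]=0x4b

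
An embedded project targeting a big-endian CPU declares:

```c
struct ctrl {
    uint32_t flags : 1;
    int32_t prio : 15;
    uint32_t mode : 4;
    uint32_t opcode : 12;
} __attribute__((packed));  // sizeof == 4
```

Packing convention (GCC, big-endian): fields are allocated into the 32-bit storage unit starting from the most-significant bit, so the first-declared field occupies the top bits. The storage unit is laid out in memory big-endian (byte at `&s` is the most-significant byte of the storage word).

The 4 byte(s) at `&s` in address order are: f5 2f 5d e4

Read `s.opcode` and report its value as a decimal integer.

3556

[0]=0xf5 [1]=0x2f [2]=0x5d [3]=0xe4 (big-endian) → word 0xf52f5de4
flags:1 @ bit 31 → (0xf52f5de4>>31)&0x1 = 0x1
prio:15 @ bit 16 → (0xf52f5de4>>16)&0x7fff = 0x752f
mode:4 @ bit 12 → (0xf52f5de4>>12)&0xf = 0x5
opcode:12 @ bit 0 → (0xf52f5de4>>0)&0xfff = 0xde4  ←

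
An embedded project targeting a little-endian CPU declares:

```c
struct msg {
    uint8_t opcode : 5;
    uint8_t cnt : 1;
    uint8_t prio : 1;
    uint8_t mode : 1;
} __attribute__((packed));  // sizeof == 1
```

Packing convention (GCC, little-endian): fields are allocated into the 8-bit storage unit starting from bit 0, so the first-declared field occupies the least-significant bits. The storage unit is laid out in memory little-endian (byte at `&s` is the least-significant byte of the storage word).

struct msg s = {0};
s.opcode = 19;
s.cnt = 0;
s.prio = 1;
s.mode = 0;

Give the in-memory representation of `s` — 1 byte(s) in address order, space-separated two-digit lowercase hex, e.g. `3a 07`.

opcode (5b) val=19 bits=0x13 at bit 0: 0x13
cnt (1b) val=0 bits=0x0 at bit 5: 0x13
prio (1b) val=1 bits=0x1 at bit 6: 0x53
mode (1b) val=0 bits=0x0 at bit 7: 0x53
word = 0x53 → little-endian bytes:
  [0]=0x53

53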